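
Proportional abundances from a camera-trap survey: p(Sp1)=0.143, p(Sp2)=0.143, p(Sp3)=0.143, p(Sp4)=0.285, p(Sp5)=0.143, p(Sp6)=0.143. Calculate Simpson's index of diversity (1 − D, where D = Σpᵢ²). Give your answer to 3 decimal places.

0.817

D = 0.143² + 0.143² + 0.143² + 0.285² + 0.143² + 0.143² = 0.02045 + 0.02045 + 0.02045 + 0.08122 + 0.02045 + 0.02045 = 0.18347 (working shown to 5 dp, full precision carried).
So 1 − D = 0.81653, i.e. 0.817 to 3 decimal places.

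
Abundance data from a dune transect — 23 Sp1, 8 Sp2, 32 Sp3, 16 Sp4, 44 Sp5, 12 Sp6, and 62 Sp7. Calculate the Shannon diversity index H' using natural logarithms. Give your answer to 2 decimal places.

1.75

Total N = 23+8+32+16+44+12+62 = 197, so the proportions are 0.1168, 0.0406, 0.1624, 0.0812, 0.2234, 0.0609, 0.3147 (working shown to 4 dp, full precision carried).
Each pᵢ ln pᵢ term: 0.1168×(-2.1477)=-0.2507, 0.0406×(-3.2038)=-0.1301, 0.1624×(-1.8175)=-0.2952, 0.0812×(-2.5106)=-0.2039, 0.2234×(-1.4990)=-0.3348, 0.0609×(-2.7983)=-0.1705, 0.3147×(-1.1561)=-0.3638.
Sum = -1.7491, so H' = 1.75.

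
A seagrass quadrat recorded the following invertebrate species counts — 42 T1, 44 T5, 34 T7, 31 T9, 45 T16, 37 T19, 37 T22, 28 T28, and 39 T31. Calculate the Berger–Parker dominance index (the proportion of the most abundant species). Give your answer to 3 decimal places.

Total N = 42+44+34+31+45+37+37+28+39 = 337, so the proportions are 0.12463, 0.13056, 0.10089, 0.09199, 0.13353, 0.10979, 0.10979, 0.08309, 0.11573 (working shown to 5 dp, full precision carried).
The largest proportion is 0.13353, i.e. d = 0.134 to 3 decimal places.

0.134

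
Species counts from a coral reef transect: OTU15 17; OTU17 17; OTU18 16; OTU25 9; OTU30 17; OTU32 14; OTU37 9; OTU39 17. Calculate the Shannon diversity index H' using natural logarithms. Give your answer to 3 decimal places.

Total N = 17+17+16+9+17+14+9+17 = 116, so the proportions are 0.14655, 0.14655, 0.13793, 0.07759, 0.14655, 0.12069, 0.07759, 0.14655 (working shown to 5 dp, full precision carried).
Each pᵢ ln pᵢ term: 0.14655×(-1.92038)=-0.28143, 0.14655×(-1.92038)=-0.28143, 0.13793×(-1.98100)=-0.27324, 0.07759×(-2.55637)=-0.19834, 0.14655×(-1.92038)=-0.28143, 0.12069×(-2.11453)=-0.25520, 0.07759×(-2.55637)=-0.19834, 0.14655×(-1.92038)=-0.28143.
Sum = -2.05086, so H' = 2.051.

2.051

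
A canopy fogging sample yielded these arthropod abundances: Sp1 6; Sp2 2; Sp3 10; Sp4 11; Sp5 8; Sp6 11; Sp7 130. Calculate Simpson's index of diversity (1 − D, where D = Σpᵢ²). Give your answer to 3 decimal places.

0.453

Total N = 6+2+10+11+8+11+130 = 178, so the proportions are 0.03371, 0.01124, 0.05618, 0.0618, 0.04494, 0.0618, 0.73034 (working shown to 5 dp, full precision carried).
D = 0.03371² + 0.01124² + 0.05618² + 0.0618² + 0.04494² + 0.0618² + 0.73034² = 0.00114 + 0.00013 + 0.00316 + 0.00382 + 0.00202 + 0.00382 + 0.53339 = 0.54747.
So 1 − D = 0.45253, i.e. 0.453 to 3 decimal places.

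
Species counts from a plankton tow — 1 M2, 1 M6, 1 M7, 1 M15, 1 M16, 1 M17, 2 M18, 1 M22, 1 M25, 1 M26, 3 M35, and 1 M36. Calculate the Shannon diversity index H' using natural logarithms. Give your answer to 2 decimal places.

2.40

Total N = 1+1+1+1+1+1+2+1+1+1+3+1 = 15, so the proportions are 0.0667, 0.0667, 0.0667, 0.0667, 0.0667, 0.0667, 0.1333, 0.0667, 0.0667, 0.0667, 0.2, 0.0667 (working shown to 4 dp, full precision carried).
Each pᵢ ln pᵢ term: 0.0667×(-2.7081)=-0.1805, 0.0667×(-2.7081)=-0.1805, 0.0667×(-2.7081)=-0.1805, 0.0667×(-2.7081)=-0.1805, 0.0667×(-2.7081)=-0.1805, 0.0667×(-2.7081)=-0.1805, 0.1333×(-2.0149)=-0.2687, 0.0667×(-2.7081)=-0.1805, 0.0667×(-2.7081)=-0.1805, 0.0667×(-2.7081)=-0.1805, 0.2×(-1.6094)=-0.3219, 0.0667×(-2.7081)=-0.1805.
Sum = -2.3959, so H' = 2.40.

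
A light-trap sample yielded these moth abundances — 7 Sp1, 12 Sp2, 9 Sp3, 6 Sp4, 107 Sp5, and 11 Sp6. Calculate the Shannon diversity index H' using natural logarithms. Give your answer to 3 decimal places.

Total N = 7+12+9+6+107+11 = 152, so the proportions are 0.04605, 0.07895, 0.05921, 0.03947, 0.70395, 0.07237 (working shown to 5 dp, full precision carried).
Each pᵢ ln pᵢ term: 0.04605×(-3.07797)=-0.14175, 0.07895×(-2.53897)=-0.20045, 0.05921×(-2.82666)=-0.16737, 0.03947×(-3.23212)=-0.12758, 0.70395×(-0.35105)=-0.24712, 0.07237×(-2.62599)=-0.19004.
Sum = -1.07431, so H' = 1.074.

1.074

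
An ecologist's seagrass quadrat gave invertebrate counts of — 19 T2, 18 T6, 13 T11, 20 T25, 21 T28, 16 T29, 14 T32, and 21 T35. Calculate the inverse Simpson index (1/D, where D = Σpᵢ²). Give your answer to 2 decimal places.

Total N = 19+18+13+20+21+16+14+21 = 142, so the proportions are 0.133803, 0.126761, 0.091549, 0.140845, 0.147887, 0.112676, 0.098592, 0.147887 (working shown to 6 dp, full precision carried).
D = 0.133803² + 0.126761² + 0.091549² + 0.140845² + 0.147887² + 0.112676² + 0.098592² + 0.147887² = 0.017903 + 0.016068 + 0.008381 + 0.019837 + 0.021871 + 0.012696 + 0.009720 + 0.021871 = 0.128348.
So 1/D = 7.7913, i.e. 7.79 to 2 decimal places.

7.79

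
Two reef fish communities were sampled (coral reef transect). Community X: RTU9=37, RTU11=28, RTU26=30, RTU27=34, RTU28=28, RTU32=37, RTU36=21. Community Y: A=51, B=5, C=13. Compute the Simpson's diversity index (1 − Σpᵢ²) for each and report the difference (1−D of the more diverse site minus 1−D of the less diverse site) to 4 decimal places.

0.4399

Community X: N=215, proportions 0.172093, 0.1302326, 0.1395349, 0.1581395, 0.1302326, 0.172093, 0.0976744, giving 1−D = 0.8528286 (working shown to 7 dp, full precision carried).
Community Y: N=69, proportions 0.7391304, 0.0724638, 0.1884058, giving 1−D = 0.4129385.
Difference = |0.8528286 − 0.4129385| = 0.4398901, i.e. 0.4399 to 4 decimal places.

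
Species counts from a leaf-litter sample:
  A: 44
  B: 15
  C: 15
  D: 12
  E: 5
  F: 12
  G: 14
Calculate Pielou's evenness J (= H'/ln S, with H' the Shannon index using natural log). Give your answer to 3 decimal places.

0.900

Total N = 44+15+15+12+5+12+14 = 117, so the proportions are 0.37607, 0.12821, 0.12821, 0.10256, 0.04274, 0.10256, 0.11966 (working shown to 5 dp, full precision carried).
H' = −Σ pᵢ ln pᵢ = −((-0.36779) + (-0.26335) + (-0.26335) + (-0.23357) + (-0.13473) + (-0.23357) + (-0.25405)) = 1.75040.
With S = 7 species, ln S = 1.94591, so J = 1.75040/1.94591 = 0.89953, i.e. 0.900 to 3 decimal places.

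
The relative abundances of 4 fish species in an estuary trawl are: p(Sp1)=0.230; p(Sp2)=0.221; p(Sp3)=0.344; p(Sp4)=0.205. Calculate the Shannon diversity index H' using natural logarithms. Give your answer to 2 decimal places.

1.36

Each pᵢ ln pᵢ term (working shown to 4 dp, full precision carried): 0.23×(-1.4697)=-0.3380, 0.221×(-1.5096)=-0.3336, 0.344×(-1.0671)=-0.3671, 0.205×(-1.5847)=-0.3249.
Sum = -1.3636, so H' = 1.36.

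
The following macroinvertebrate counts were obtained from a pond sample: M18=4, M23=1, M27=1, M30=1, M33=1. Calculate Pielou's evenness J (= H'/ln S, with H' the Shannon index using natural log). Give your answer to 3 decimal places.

0.861

Total N = 4+1+1+1+1 = 8, so the proportions are 0.5, 0.125, 0.125, 0.125, 0.125 (working shown to 5 dp, full precision carried).
H' = −Σ pᵢ ln pᵢ = −((-0.34657) + (-0.25993) + (-0.25993) + (-0.25993) + (-0.25993)) = 1.38629.
With S = 5 species, ln S = 1.60944, so J = 1.38629/1.60944 = 0.86135, i.e. 0.861 to 3 decimal places.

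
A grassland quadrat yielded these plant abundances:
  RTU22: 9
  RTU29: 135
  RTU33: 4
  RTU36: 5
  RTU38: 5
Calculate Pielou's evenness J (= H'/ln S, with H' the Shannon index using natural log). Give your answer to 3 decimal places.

Total N = 9+135+4+5+5 = 158, so the proportions are 0.05696, 0.85443, 0.02532, 0.03165, 0.03165 (working shown to 5 dp, full precision carried).
H' = −Σ pᵢ ln pᵢ = −((-0.16322) + (-0.13442) + (-0.09307) + (-0.10928) + (-0.10928)) = 0.60926.
With S = 5 species, ln S = 1.60944, so J = 0.60926/1.60944 = 0.37856, i.e. 0.379 to 3 decimal places.

0.379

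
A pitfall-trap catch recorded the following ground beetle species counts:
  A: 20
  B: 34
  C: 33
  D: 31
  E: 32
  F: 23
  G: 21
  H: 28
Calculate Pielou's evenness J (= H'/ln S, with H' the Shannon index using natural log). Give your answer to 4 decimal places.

Total N = 20+34+33+31+32+23+21+28 = 222, so the proportions are 0.09009, 0.153153, 0.148649, 0.13964, 0.144144, 0.103604, 0.094595, 0.126126 (working shown to 6 dp, full precision carried).
H' = −Σ pᵢ ln pᵢ = −((-0.216842) + (-0.287364) + (-0.283350) + (-0.274907) + (-0.279199) + (-0.234888) + (-0.223069) + (-0.261141)) = 2.060759.
With S = 8 species, ln S = 2.079442, so J = 2.060759/2.079442 = 0.991016, i.e. 0.9910 to 4 decimal places.

0.9910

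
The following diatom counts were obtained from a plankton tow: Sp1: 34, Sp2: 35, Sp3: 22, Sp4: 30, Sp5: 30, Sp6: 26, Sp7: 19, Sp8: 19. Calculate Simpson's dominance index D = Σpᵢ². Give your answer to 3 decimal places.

Total N = 34+35+22+30+30+26+19+19 = 215, so the proportions are 0.15814, 0.16279, 0.10233, 0.13953, 0.13953, 0.12093, 0.08837, 0.08837 (working shown to 5 dp, full precision carried).
D = 0.15814² + 0.16279² + 0.10233² + 0.13953² + 0.13953² + 0.12093² + 0.08837² + 0.08837² = 0.02501 + 0.02650 + 0.01047 + 0.01947 + 0.01947 + 0.01462 + 0.00781 + 0.00781 = 0.13116.
To 3 decimal places, D = 0.131.

0.131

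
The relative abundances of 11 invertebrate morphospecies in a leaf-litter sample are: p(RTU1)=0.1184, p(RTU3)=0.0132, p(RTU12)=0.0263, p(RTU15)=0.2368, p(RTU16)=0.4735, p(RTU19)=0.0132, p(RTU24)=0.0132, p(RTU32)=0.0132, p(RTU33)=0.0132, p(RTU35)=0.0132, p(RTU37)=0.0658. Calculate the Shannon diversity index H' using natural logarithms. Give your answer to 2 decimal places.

Each pᵢ ln pᵢ term (working shown to 4 dp, full precision carried): 0.1184×(-2.1337)=-0.2526, 0.0132×(-4.3275)=-0.0571, 0.0263×(-3.6382)=-0.0957, 0.2368×(-1.4405)=-0.3411, 0.4735×(-0.7476)=-0.3540, 0.0132×(-4.3275)=-0.0571, 0.0132×(-4.3275)=-0.0571, 0.0132×(-4.3275)=-0.0571, 0.0132×(-4.3275)=-0.0571, 0.0132×(-4.3275)=-0.0571, 0.0658×(-2.7211)=-0.1791.
Sum = -1.5652, so H' = 1.57.

1.57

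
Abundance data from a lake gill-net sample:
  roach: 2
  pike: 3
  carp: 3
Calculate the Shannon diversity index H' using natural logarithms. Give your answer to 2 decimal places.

Total N = 2+3+3 = 8, so the proportions are 0.25, 0.375, 0.375 (working shown to 4 dp, full precision carried).
Each pᵢ ln pᵢ term: 0.25×(-1.3863)=-0.3466, 0.375×(-0.9808)=-0.3678, 0.375×(-0.9808)=-0.3678.
Sum = -1.0822, so H' = 1.08.

1.08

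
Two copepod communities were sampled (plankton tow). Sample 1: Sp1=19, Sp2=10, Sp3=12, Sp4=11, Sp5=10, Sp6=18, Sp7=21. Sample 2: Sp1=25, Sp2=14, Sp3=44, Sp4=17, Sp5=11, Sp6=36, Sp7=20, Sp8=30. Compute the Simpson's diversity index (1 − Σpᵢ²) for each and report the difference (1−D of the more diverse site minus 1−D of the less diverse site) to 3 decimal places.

Sample 1: N=101, proportions 0.18812, 0.09901, 0.11881, 0.10891, 0.09901, 0.17822, 0.20792, giving 1−D = 0.84403 (working shown to 5 dp, full precision carried).
Sample 2: N=197, proportions 0.1269, 0.07107, 0.22335, 0.08629, 0.05584, 0.18274, 0.10152, 0.15228, giving 1−D = 0.85150.
Difference = |0.84403 − 0.85150| = 0.00747, i.e. 0.007 to 3 decimal places.

0.007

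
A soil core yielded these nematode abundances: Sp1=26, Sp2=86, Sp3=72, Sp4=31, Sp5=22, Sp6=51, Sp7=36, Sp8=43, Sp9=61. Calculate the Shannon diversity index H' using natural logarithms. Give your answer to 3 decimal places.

2.105

Total N = 26+86+72+31+22+51+36+43+61 = 428, so the proportions are 0.06075, 0.20093, 0.16822, 0.07243, 0.0514, 0.11916, 0.08411, 0.10047, 0.14252 (working shown to 5 dp, full precision carried).
Each pᵢ ln pᵢ term: 0.06075×(-2.80103)=-0.17016, 0.20093×(-1.60478)=-0.32245, 0.16822×(-1.78246)=-0.29985, 0.07243×(-2.62514)=-0.19014, 0.0514×(-2.96808)=-0.15256, 0.11916×(-2.12730)=-0.25349, 0.08411×(-2.47560)=-0.20823, 0.10047×(-2.29792)=-0.23087, 0.14252×(-1.94825)=-0.27767.
Sum = -2.10542, so H' = 2.105.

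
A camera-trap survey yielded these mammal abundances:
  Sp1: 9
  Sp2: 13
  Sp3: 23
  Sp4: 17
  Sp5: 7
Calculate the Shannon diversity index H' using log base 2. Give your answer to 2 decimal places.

2.20

Total N = 9+13+23+17+7 = 69, so the proportions are 0.1304, 0.1884, 0.3333, 0.2464, 0.1014 (working shown to 4 dp, full precision carried).
Each pᵢ log₂ pᵢ term: 0.1304×(-2.9386)=-0.3833, 0.1884×(-2.4081)=-0.4537, 0.3333×(-1.5850)=-0.5283, 0.2464×(-2.0211)=-0.4979, 0.1014×(-3.3012)=-0.3349.
Sum = -2.1982, so H' = 2.20.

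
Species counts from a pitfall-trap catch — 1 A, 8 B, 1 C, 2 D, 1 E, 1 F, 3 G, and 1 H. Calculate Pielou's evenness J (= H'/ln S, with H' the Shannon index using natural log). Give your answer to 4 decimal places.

Total N = 1+8+1+2+1+1+3+1 = 18, so the proportions are 0.055556, 0.444444, 0.055556, 0.111111, 0.055556, 0.055556, 0.166667, 0.055556 (working shown to 6 dp, full precision carried).
H' = −Σ pᵢ ln pᵢ = −((-0.160576) + (-0.360413) + (-0.160576) + (-0.244136) + (-0.160576) + (-0.160576) + (-0.298627) + (-0.160576)) = 1.706057.
With S = 8 species, ln S = 2.079442, so J = 1.706057/2.079442 = 0.820440, i.e. 0.8204 to 4 decimal places.

0.8204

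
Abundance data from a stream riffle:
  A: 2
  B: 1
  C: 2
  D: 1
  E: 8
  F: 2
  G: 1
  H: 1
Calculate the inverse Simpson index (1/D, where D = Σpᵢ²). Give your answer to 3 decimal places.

Total N = 2+1+2+1+8+2+1+1 = 18, so the proportions are 0.1111111, 0.0555556, 0.1111111, 0.0555556, 0.4444444, 0.1111111, 0.0555556, 0.0555556 (working shown to 7 dp, full precision carried).
D = 0.1111111² + 0.0555556² + 0.1111111² + 0.0555556² + 0.4444444² + 0.1111111² + 0.0555556² + 0.0555556² = 0.0123457 + 0.0030864 + 0.0123457 + 0.0030864 + 0.1975309 + 0.0123457 + 0.0030864 + 0.0030864 = 0.2469136.
So 1/D = 4.05000, i.e. 4.050 to 3 decimal places.

4.050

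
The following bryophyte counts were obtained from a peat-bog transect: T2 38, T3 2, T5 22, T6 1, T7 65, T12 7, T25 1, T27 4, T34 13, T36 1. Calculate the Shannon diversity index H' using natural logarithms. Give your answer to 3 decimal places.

Total N = 38+2+22+1+65+7+1+4+13+1 = 154, so the proportions are 0.24675, 0.01299, 0.14286, 0.00649, 0.42208, 0.04545, 0.00649, 0.02597, 0.08442, 0.00649 (working shown to 5 dp, full precision carried).
Each pᵢ ln pᵢ term: 0.24675×(-1.39937)=-0.34530, 0.01299×(-4.34381)=-0.05641, 0.14286×(-1.94591)=-0.27799, 0.00649×(-5.03695)=-0.03271, 0.42208×(-0.86257)=-0.36407, 0.04545×(-3.09104)=-0.14050, 0.00649×(-5.03695)=-0.03271, 0.02597×(-3.65066)=-0.09482, 0.08442×(-2.47200)=-0.20868, 0.00649×(-5.03695)=-0.03271.
Sum = -1.58589, so H' = 1.586.

1.586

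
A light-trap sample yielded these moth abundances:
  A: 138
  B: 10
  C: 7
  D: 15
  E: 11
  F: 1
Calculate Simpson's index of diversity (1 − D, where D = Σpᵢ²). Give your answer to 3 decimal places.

Total N = 138+10+7+15+11+1 = 182, so the proportions are 0.75824, 0.05495, 0.03846, 0.08242, 0.06044, 0.00549 (working shown to 5 dp, full precision carried).
D = 0.75824² + 0.05495² + 0.03846² + 0.08242² + 0.06044² + 0.00549² = 0.57493 + 0.00302 + 0.00148 + 0.00679 + 0.00365 + 0.00003 = 0.58990.
So 1 − D = 0.41010, i.e. 0.410 to 3 decimal places.

0.410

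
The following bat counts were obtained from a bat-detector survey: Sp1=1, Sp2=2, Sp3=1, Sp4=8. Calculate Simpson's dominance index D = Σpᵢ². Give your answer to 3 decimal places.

Total N = 1+2+1+8 = 12, so the proportions are 0.08333, 0.16667, 0.08333, 0.66667 (working shown to 5 dp, full precision carried).
D = 0.08333² + 0.16667² + 0.08333² + 0.66667² = 0.00694 + 0.02778 + 0.00694 + 0.44444 = 0.48611.
To 3 decimal places, D = 0.486.

0.486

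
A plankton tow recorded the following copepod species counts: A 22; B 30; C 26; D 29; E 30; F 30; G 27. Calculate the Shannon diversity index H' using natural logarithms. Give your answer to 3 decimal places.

Total N = 22+30+26+29+30+30+27 = 194, so the proportions are 0.1134, 0.15464, 0.13402, 0.14948, 0.15464, 0.15464, 0.13918 (working shown to 5 dp, full precision carried).
Each pᵢ ln pᵢ term: 0.1134×(-2.17682)=-0.24686, 0.15464×(-1.86666)=-0.28866, 0.13402×(-2.00976)=-0.26935, 0.14948×(-1.90056)=-0.28410, 0.15464×(-1.86666)=-0.28866, 0.15464×(-1.86666)=-0.28866, 0.13918×(-1.97202)=-0.27446.
Sum = -1.94074, so H' = 1.941.

1.941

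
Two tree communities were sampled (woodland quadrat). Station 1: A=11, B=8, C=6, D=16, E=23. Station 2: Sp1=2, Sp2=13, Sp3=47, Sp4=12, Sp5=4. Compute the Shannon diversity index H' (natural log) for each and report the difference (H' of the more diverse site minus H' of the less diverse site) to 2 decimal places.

Station 1: N=64, proportions 0.1719, 0.125, 0.0938, 0.25, 0.3594, giving H' = 1.4989 (working shown to 4 dp, full precision carried).
Station 2: N=78, proportions 0.0256, 0.1667, 0.6026, 0.1538, 0.0513, giving H' = 1.1381.
Difference = |1.4989 − 1.1381| = 0.3608, i.e. 0.36 to 2 decimal places.

0.36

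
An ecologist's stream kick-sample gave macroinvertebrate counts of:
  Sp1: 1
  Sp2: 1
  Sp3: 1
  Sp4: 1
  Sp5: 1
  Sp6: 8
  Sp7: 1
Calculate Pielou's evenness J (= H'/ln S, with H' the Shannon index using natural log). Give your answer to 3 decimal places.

Total N = 1+1+1+1+1+8+1 = 14, so the proportions are 0.07143, 0.07143, 0.07143, 0.07143, 0.07143, 0.57143, 0.07143 (working shown to 5 dp, full precision carried).
H' = −Σ pᵢ ln pᵢ = −((-0.18850) + (-0.18850) + (-0.18850) + (-0.18850) + (-0.18850) + (-0.31978) + (-0.18850)) = 1.45081.
With S = 7 species, ln S = 1.94591, so J = 1.45081/1.94591 = 0.74557, i.e. 0.746 to 3 decimal places.

0.746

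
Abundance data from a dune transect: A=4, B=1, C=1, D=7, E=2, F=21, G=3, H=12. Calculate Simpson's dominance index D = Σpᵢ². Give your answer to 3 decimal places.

0.256

Total N = 4+1+1+7+2+21+3+12 = 51, so the proportions are 0.07843, 0.01961, 0.01961, 0.13725, 0.03922, 0.41176, 0.05882, 0.23529 (working shown to 5 dp, full precision carried).
D = 0.07843² + 0.01961² + 0.01961² + 0.13725² + 0.03922² + 0.41176² + 0.05882² + 0.23529² = 0.00615 + 0.00038 + 0.00038 + 0.01884 + 0.00154 + 0.16955 + 0.00346 + 0.05536 = 0.25567.
To 3 decimal places, D = 0.256.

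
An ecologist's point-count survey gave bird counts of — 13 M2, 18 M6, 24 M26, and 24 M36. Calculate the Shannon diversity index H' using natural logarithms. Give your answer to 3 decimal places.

1.358

Total N = 13+18+24+24 = 79, so the proportions are 0.16456, 0.22785, 0.3038, 0.3038 (working shown to 5 dp, full precision carried).
Each pᵢ ln pᵢ term: 0.16456×(-1.80450)=-0.29694, 0.22785×(-1.47908)=-0.33700, 0.3038×(-1.19139)=-0.36194, 0.3038×(-1.19139)=-0.36194.
Sum = -1.35783, so H' = 1.358.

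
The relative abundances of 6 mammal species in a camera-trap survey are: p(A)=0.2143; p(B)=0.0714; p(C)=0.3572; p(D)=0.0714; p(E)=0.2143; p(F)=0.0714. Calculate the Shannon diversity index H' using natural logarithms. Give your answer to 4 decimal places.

1.5933

Each pᵢ ln pᵢ term (working shown to 6 dp, full precision carried): 0.2143×(-1.540378)=-0.330103, 0.0714×(-2.639457)=-0.188457, 0.3572×(-1.029459)=-0.367723, 0.0714×(-2.639457)=-0.188457, 0.2143×(-1.540378)=-0.330103, 0.0714×(-2.639457)=-0.188457.
Sum = -1.593301, so H' = 1.5933.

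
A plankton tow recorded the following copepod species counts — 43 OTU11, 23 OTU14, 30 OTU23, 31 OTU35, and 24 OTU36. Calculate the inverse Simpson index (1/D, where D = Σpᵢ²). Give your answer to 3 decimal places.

4.735

Total N = 43+23+30+31+24 = 151, so the proportions are 0.2847682, 0.1523179, 0.1986755, 0.205298, 0.1589404 (working shown to 7 dp, full precision carried).
D = 0.2847682² + 0.1523179² + 0.1986755² + 0.205298² + 0.1589404² = 0.0810929 + 0.0232007 + 0.0394720 + 0.0421473 + 0.0252620 = 0.2111749.
So 1/D = 4.73541, i.e. 4.735 to 3 decimal places.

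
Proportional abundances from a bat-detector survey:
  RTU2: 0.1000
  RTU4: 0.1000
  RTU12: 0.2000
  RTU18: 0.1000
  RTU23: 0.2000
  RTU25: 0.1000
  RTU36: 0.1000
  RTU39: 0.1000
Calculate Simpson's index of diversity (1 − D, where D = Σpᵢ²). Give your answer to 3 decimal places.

D = 0.1² + 0.1² + 0.2² + 0.1² + 0.2² + 0.1² + 0.1² + 0.1² = 0.01000 + 0.01000 + 0.04000 + 0.01000 + 0.04000 + 0.01000 + 0.01000 + 0.01000 = 0.14000 (working shown to 5 dp, full precision carried).
So 1 − D = 0.86000, i.e. 0.860 to 3 decimal places.

0.860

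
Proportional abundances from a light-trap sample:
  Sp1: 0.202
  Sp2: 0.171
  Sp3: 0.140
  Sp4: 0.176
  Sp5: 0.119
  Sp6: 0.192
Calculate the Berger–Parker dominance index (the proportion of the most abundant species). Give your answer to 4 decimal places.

The largest proportion is 0.202, i.e. d = 0.2020 to 4 decimal places.

0.2020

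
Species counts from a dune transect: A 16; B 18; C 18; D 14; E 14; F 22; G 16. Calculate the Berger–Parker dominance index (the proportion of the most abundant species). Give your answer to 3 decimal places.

Total N = 16+18+18+14+14+22+16 = 118, so the proportions are 0.13559, 0.15254, 0.15254, 0.11864, 0.11864, 0.18644, 0.13559 (working shown to 5 dp, full precision carried).
The largest proportion is 0.18644, i.e. d = 0.186 to 3 decimal places.

0.186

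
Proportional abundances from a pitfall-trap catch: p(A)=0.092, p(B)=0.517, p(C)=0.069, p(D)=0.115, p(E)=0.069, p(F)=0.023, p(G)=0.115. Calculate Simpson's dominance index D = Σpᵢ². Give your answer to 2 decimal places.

D = 0.092² + 0.517² + 0.069² + 0.115² + 0.069² + 0.023² + 0.115² = 0.0085 + 0.2673 + 0.0048 + 0.0132 + 0.0048 + 0.0005 + 0.0132 = 0.3123 (working shown to 4 dp, full precision carried).
To 2 decimal places, D = 0.31.

0.31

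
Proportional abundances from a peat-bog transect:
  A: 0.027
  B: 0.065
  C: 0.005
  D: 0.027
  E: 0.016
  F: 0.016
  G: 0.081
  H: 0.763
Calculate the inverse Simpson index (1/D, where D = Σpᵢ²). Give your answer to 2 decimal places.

D = 0.027² + 0.065² + 0.005² + 0.027² + 0.016² + 0.016² + 0.081² + 0.763² = 0.00073 + 0.00423 + 0.00003 + 0.00073 + 0.00026 + 0.00026 + 0.00656 + 0.58217 = 0.59495 (working shown to 5 dp, full precision carried).
So 1/D = 1.6808, i.e. 1.68 to 2 decimal places.

1.68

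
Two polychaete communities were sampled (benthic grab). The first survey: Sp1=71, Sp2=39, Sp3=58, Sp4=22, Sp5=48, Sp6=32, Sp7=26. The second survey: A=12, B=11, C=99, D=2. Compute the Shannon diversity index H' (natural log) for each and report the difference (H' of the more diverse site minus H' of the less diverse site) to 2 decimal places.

1.18

The first survey: N=296, proportions 0.2399, 0.1318, 0.1959, 0.0743, 0.1622, 0.1081, 0.0878, giving H' = 1.8712 (working shown to 4 dp, full precision carried).
The second survey: N=124, proportions 0.0968, 0.0887, 0.7984, 0.0161, giving H' = 0.6872.
Difference = |1.8712 − 0.6872| = 1.1840, i.e. 1.18 to 2 decimal places.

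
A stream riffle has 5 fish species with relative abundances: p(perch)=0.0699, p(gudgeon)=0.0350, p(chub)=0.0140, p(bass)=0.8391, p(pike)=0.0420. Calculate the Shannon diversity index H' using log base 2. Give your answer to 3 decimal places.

Each pᵢ log₂ pᵢ term (working shown to 5 dp, full precision carried): 0.0699×(-3.83856)=-0.26832, 0.035×(-4.83650)=-0.16928, 0.014×(-6.15843)=-0.08622, 0.8391×(-0.25309)=-0.21236, 0.042×(-4.57347)=-0.19209.
Sum = -0.92826, so H' = 0.928.

0.928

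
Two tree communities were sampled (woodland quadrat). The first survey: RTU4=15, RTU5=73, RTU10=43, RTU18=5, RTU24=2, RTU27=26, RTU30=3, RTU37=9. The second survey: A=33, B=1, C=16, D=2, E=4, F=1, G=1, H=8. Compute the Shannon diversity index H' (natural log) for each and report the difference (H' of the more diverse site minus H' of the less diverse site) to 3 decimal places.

0.163

The first survey: N=176, proportions 0.0852273, 0.4147727, 0.2443182, 0.0284091, 0.0113636, 0.1477273, 0.0170455, 0.0511364, giving H' = 1.5751956 (working shown to 7 dp, full precision carried).
The second survey: N=66, proportions 0.5, 0.0151515, 0.2424242, 0.030303, 0.0606061, 0.0151515, 0.0151515, 0.1212121, giving H' = 1.4121824.
Difference = |1.5751956 − 1.4121824| = 0.1630132, i.e. 0.163 to 3 decimal places.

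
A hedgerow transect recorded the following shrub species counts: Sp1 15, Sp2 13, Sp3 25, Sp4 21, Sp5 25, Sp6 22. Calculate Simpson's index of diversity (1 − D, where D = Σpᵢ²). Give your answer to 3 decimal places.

0.825

Total N = 15+13+25+21+25+22 = 121, so the proportions are 0.12397, 0.10744, 0.20661, 0.17355, 0.20661, 0.18182 (working shown to 5 dp, full precision carried).
D = 0.12397² + 0.10744² + 0.20661² + 0.17355² + 0.20661² + 0.18182² = 0.01537 + 0.01154 + 0.04269 + 0.03012 + 0.04269 + 0.03306 = 0.17547.
So 1 − D = 0.82453, i.e. 0.825 to 3 decimal places.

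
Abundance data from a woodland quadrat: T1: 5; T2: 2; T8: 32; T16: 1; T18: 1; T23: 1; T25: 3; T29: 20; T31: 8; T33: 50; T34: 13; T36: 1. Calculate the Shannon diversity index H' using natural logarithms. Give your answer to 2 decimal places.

1.79

Total N = 5+2+32+1+1+1+3+20+8+50+13+1 = 137, so the proportions are 0.0365, 0.0146, 0.2336, 0.0073, 0.0073, 0.0073, 0.0219, 0.146, 0.0584, 0.365, 0.0949, 0.0073 (working shown to 4 dp, full precision carried).
Each pᵢ ln pᵢ term: 0.0365×(-3.3105)=-0.1208, 0.0146×(-4.2268)=-0.0617, 0.2336×(-1.4542)=-0.3397, 0.0073×(-4.9200)=-0.0359, 0.0073×(-4.9200)=-0.0359, 0.0073×(-4.9200)=-0.0359, 0.0219×(-3.8214)=-0.0837, 0.146×(-1.9242)=-0.2809, 0.0584×(-2.8405)=-0.1659, 0.365×(-1.0080)=-0.3679, 0.0949×(-2.3550)=-0.2235, 0.0073×(-4.9200)=-0.0359.
Sum = -1.7877, so H' = 1.79.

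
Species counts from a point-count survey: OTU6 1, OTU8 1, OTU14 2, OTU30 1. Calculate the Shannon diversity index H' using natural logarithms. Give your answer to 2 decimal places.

1.33

Total N = 1+1+2+1 = 5, so the proportions are 0.2, 0.2, 0.4, 0.2 (working shown to 4 dp, full precision carried).
Each pᵢ ln pᵢ term: 0.2×(-1.6094)=-0.3219, 0.2×(-1.6094)=-0.3219, 0.4×(-0.9163)=-0.3665, 0.2×(-1.6094)=-0.3219.
Sum = -1.3322, so H' = 1.33.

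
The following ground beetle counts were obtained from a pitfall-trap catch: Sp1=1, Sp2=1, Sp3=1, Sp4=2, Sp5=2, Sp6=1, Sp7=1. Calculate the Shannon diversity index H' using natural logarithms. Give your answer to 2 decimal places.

Total N = 1+1+1+2+2+1+1 = 9, so the proportions are 0.1111, 0.1111, 0.1111, 0.2222, 0.2222, 0.1111, 0.1111 (working shown to 4 dp, full precision carried).
Each pᵢ ln pᵢ term: 0.1111×(-2.1972)=-0.2441, 0.1111×(-2.1972)=-0.2441, 0.1111×(-2.1972)=-0.2441, 0.2222×(-1.5041)=-0.3342, 0.2222×(-1.5041)=-0.3342, 0.1111×(-2.1972)=-0.2441, 0.1111×(-2.1972)=-0.2441.
Sum = -1.8892, so H' = 1.89.

1.89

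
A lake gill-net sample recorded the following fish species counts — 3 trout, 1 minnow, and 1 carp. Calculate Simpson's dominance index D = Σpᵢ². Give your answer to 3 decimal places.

0.440

Total N = 3+1+1 = 5, so the proportions are 0.6, 0.2, 0.2 (working shown to 5 dp, full precision carried).
D = 0.6² + 0.2² + 0.2² = 0.36000 + 0.04000 + 0.04000 = 0.44000.
To 3 decimal places, D = 0.440.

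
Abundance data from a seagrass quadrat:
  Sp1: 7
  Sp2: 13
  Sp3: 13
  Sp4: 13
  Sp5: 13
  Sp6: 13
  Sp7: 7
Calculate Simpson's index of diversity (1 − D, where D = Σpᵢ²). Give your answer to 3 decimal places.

0.849

Total N = 7+13+13+13+13+13+7 = 79, so the proportions are 0.08861, 0.16456, 0.16456, 0.16456, 0.16456, 0.16456, 0.08861 (working shown to 5 dp, full precision carried).
D = 0.08861² + 0.16456² + 0.16456² + 0.16456² + 0.16456² + 0.16456² + 0.08861² = 0.00785 + 0.02708 + 0.02708 + 0.02708 + 0.02708 + 0.02708 + 0.00785 = 0.15110.
So 1 − D = 0.84890, i.e. 0.849 to 3 decimal places.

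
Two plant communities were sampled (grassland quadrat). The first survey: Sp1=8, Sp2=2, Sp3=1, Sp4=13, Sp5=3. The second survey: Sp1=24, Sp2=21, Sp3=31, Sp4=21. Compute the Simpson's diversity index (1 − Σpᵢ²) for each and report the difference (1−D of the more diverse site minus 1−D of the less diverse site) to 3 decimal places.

0.082

The first survey: N=27, proportions 0.2963, 0.07407, 0.03704, 0.48148, 0.11111, giving 1−D = 0.66118 (working shown to 5 dp, full precision carried).
The second survey: N=97, proportions 0.24742, 0.21649, 0.31959, 0.21649, giving 1−D = 0.74291.
Difference = |0.66118 − 0.74291| = 0.08173, i.e. 0.082 to 3 decimal places.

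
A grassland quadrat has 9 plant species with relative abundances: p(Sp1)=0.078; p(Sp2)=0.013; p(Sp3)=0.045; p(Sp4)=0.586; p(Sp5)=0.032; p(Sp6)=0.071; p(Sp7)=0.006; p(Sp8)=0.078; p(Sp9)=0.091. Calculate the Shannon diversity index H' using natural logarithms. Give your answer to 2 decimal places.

1.45

Each pᵢ ln pᵢ term (working shown to 4 dp, full precision carried): 0.078×(-2.5510)=-0.1990, 0.013×(-4.3428)=-0.0565, 0.045×(-3.1011)=-0.1395, 0.586×(-0.5344)=-0.3132, 0.032×(-3.4420)=-0.1101, 0.071×(-2.6451)=-0.1878, 0.006×(-5.1160)=-0.0307, 0.078×(-2.5510)=-0.1990, 0.091×(-2.3969)=-0.2181.
Sum = -1.4539, so H' = 1.45.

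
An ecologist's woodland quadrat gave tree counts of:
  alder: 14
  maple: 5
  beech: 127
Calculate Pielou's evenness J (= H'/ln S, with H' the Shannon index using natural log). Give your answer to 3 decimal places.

0.420

Total N = 14+5+127 = 146, so the proportions are 0.09589, 0.03425, 0.86986 (working shown to 5 dp, full precision carried).
H' = −Σ pᵢ ln pᵢ = −((-0.22482) + (-0.11555) + (-0.12128)) = 0.46165.
With S = 3 species, ln S = 1.09861, so J = 0.46165/1.09861 = 0.42021, i.e. 0.420 to 3 decimal places.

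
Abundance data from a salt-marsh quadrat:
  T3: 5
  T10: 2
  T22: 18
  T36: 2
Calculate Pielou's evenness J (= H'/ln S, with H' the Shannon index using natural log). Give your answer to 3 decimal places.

0.698

Total N = 5+2+18+2 = 27, so the proportions are 0.18519, 0.07407, 0.66667, 0.07407 (working shown to 5 dp, full precision carried).
H' = −Σ pᵢ ln pᵢ = −((-0.31230) + (-0.19279) + (-0.27031) + (-0.19279)) = 0.96819.
With S = 4 species, ln S = 1.38629, so J = 0.96819/1.38629 = 0.69840, i.e. 0.698 to 3 decimal places.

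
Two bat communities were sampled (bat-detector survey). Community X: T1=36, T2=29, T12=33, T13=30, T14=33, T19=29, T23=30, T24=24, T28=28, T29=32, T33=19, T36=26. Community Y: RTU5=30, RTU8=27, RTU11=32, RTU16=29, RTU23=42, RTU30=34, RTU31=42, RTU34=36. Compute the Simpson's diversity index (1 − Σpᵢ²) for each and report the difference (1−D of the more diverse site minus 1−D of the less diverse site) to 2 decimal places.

0.04

Community X: N=349, proportions 0.1032, 0.0831, 0.0946, 0.086, 0.0946, 0.0831, 0.086, 0.0688, 0.0802, 0.0917, 0.0544, 0.0745, giving 1−D = 0.9148 (working shown to 4 dp, full precision carried).
Community Y: N=272, proportions 0.1103, 0.0993, 0.1176, 0.1066, 0.1544, 0.125, 0.1544, 0.1324, giving 1−D = 0.8719.
Difference = |0.9148 − 0.8719| = 0.0429, i.e. 0.04 to 2 decimal places.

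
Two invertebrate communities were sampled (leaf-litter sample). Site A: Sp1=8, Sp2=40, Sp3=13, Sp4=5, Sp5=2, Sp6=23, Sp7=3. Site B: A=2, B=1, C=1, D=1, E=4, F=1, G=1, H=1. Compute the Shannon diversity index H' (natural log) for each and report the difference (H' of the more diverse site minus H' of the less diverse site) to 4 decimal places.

Site A: N=94, proportions 0.085106, 0.425532, 0.138298, 0.053191, 0.021277, 0.244681, 0.031915, giving H' = 1.539244 (working shown to 6 dp, full precision carried).
Site B: N=12, proportions 0.166667, 0.083333, 0.083333, 0.083333, 0.333333, 0.083333, 0.083333, 0.083333, giving H' = 1.907284.
Difference = |1.539244 − 1.907284| = 0.368040, i.e. 0.3680 to 4 decimal places.

0.3680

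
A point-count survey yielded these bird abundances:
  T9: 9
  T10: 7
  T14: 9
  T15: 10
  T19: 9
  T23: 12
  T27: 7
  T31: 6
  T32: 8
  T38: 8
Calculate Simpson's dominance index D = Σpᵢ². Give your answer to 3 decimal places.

Total N = 9+7+9+10+9+12+7+6+8+8 = 85, so the proportions are 0.10588, 0.08235, 0.10588, 0.11765, 0.10588, 0.14118, 0.08235, 0.07059, 0.09412, 0.09412 (working shown to 5 dp, full precision carried).
D = 0.10588² + 0.08235² + 0.10588² + 0.11765² + 0.10588² + 0.14118² + 0.08235² + 0.07059² + 0.09412² + 0.09412² = 0.01121 + 0.00678 + 0.01121 + 0.01384 + 0.01121 + 0.01993 + 0.00678 + 0.00498 + 0.00886 + 0.00886 = 0.10367.
To 3 decimal places, D = 0.104.

0.104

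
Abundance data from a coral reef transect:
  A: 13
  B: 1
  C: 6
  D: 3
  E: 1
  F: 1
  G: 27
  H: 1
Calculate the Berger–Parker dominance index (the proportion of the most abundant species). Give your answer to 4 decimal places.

Total N = 13+1+6+3+1+1+27+1 = 53, so the proportions are 0.245283, 0.018868, 0.113208, 0.056604, 0.018868, 0.018868, 0.509434, 0.018868 (working shown to 6 dp, full precision carried).
The largest proportion is 0.509434, i.e. d = 0.5094 to 4 decimal places.

0.5094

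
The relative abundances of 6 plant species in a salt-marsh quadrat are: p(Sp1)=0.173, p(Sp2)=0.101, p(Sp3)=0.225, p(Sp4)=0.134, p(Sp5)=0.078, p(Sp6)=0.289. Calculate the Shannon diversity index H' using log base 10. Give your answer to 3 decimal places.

0.737

Each pᵢ log₁₀ pᵢ term (working shown to 5 dp, full precision carried): 0.173×(-0.76195)=-0.13182, 0.101×(-0.99568)=-0.10056, 0.225×(-0.64782)=-0.14576, 0.134×(-0.87290)=-0.11697, 0.078×(-1.10791)=-0.08642, 0.289×(-0.53910)=-0.15580.
Sum = -0.73733, so H' = 0.737.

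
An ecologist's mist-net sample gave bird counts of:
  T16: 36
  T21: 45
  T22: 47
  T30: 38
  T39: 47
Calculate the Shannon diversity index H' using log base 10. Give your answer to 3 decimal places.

0.696

Total N = 36+45+47+38+47 = 213, so the proportions are 0.16901, 0.21127, 0.22066, 0.1784, 0.22066 (working shown to 5 dp, full precision carried).
Each pᵢ log₁₀ pᵢ term: 0.16901×(-0.77208)=-0.13049, 0.21127×(-0.67517)=-0.14264, 0.22066×(-0.65628)=-0.14481, 0.1784×(-0.74860)=-0.13355, 0.22066×(-0.65628)=-0.14481.
Sum = -0.69631, so H' = 0.696.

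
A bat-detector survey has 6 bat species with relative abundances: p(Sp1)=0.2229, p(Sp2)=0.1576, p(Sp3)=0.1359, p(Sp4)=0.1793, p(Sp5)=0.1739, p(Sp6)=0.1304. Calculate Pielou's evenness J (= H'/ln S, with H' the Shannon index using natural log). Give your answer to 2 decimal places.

H' = −Σ pᵢ ln pᵢ = −((-0.3346) + (-0.2912) + (-0.2712) + (-0.3082) + (-0.3042) + (-0.2656)) = 1.7750 (working shown to 4 dp, full precision carried).
With S = 6 species, ln S = 1.7918, so J = 1.7750/1.7918 = 0.9907, i.e. 0.99 to 2 decimal places.

0.99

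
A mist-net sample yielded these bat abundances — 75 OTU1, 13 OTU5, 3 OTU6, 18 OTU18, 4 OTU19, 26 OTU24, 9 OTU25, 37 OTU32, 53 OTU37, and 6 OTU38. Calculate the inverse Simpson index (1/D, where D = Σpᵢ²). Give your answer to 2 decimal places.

Total N = 75+13+3+18+4+26+9+37+53+6 = 244, so the proportions are 0.307377, 0.053279, 0.012295, 0.07377, 0.016393, 0.106557, 0.036885, 0.151639, 0.217213, 0.02459 (working shown to 6 dp, full precision carried).
D = 0.307377² + 0.053279² + 0.012295² + 0.07377² + 0.016393² + 0.106557² + 0.036885² + 0.151639² + 0.217213² + 0.02459² = 0.094481 + 0.002839 + 0.000151 + 0.005442 + 0.000269 + 0.011354 + 0.001361 + 0.022994 + 0.047182 + 0.000605 = 0.186677.
So 1/D = 5.3568, i.e. 5.36 to 2 decimal places.

5.36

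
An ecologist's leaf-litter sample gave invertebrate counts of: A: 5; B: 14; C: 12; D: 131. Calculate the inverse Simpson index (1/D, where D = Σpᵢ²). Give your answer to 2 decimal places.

Total N = 5+14+12+131 = 162, so the proportions are 0.03086, 0.08642, 0.07407, 0.80864 (working shown to 5 dp, full precision carried).
D = 0.03086² + 0.08642² + 0.07407² + 0.80864² = 0.00095 + 0.00747 + 0.00549 + 0.65390 = 0.66781.
So 1/D = 1.4974, i.e. 1.50 to 2 decimal places.

1.50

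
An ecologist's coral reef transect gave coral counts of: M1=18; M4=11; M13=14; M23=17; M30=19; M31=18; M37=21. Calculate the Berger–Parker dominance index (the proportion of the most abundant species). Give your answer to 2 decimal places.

Total N = 18+11+14+17+19+18+21 = 118, so the proportions are 0.1525, 0.0932, 0.1186, 0.1441, 0.161, 0.1525, 0.178 (working shown to 4 dp, full precision carried).
The largest proportion is 0.178, i.e. d = 0.18 to 2 decimal places.

0.18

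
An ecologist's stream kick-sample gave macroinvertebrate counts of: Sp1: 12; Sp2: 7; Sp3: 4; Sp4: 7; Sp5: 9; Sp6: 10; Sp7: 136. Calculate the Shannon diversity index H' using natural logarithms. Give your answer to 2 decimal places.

1.04

Total N = 12+7+4+7+9+10+136 = 185, so the proportions are 0.0649, 0.0378, 0.0216, 0.0378, 0.0486, 0.0541, 0.7351 (working shown to 4 dp, full precision carried).
Each pᵢ ln pᵢ term: 0.0649×(-2.7354)=-0.1774, 0.0378×(-3.2744)=-0.1239, 0.0216×(-3.8341)=-0.0829, 0.0378×(-3.2744)=-0.1239, 0.0486×(-3.0231)=-0.1471, 0.0541×(-2.9178)=-0.1577, 0.7351×(-0.3077)=-0.2262.
Sum = -1.0391, so H' = 1.04.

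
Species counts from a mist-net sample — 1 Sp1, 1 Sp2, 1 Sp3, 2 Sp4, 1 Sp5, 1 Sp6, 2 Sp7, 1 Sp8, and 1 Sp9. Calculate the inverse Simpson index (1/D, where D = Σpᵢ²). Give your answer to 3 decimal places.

8.067

Total N = 1+1+1+2+1+1+2+1+1 = 11, so the proportions are 0.0909091, 0.0909091, 0.0909091, 0.1818182, 0.0909091, 0.0909091, 0.1818182, 0.0909091, 0.0909091 (working shown to 7 dp, full precision carried).
D = 0.0909091² + 0.0909091² + 0.0909091² + 0.1818182² + 0.0909091² + 0.0909091² + 0.1818182² + 0.0909091² + 0.0909091² = 0.0082645 + 0.0082645 + 0.0082645 + 0.0330579 + 0.0082645 + 0.0082645 + 0.0330579 + 0.0082645 + 0.0082645 = 0.1239669.
So 1/D = 8.06667, i.e. 8.067 to 3 decimal places.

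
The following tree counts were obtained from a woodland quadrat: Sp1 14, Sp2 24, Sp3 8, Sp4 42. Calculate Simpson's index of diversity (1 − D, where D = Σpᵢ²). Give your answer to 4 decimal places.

0.6643

Total N = 14+24+8+42 = 88, so the proportions are 0.159091, 0.272727, 0.090909, 0.477273 (working shown to 6 dp, full precision carried).
D = 0.159091² + 0.272727² + 0.090909² + 0.477273² = 0.025310 + 0.074380 + 0.008264 + 0.227789 = 0.335744.
So 1 − D = 0.664256, i.e. 0.6643 to 4 decimal places.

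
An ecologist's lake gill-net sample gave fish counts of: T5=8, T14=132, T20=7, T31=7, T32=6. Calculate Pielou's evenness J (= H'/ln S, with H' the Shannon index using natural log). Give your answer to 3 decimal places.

Total N = 8+132+7+7+6 = 160, so the proportions are 0.05, 0.825, 0.04375, 0.04375, 0.0375 (working shown to 5 dp, full precision carried).
H' = −Σ pᵢ ln pᵢ = −((-0.14979) + (-0.15871) + (-0.13691) + (-0.13691) + (-0.12313)) = 0.70543.
With S = 5 species, ln S = 1.60944, so J = 0.70543/1.60944 = 0.43831, i.e. 0.438 to 3 decimal places.

0.438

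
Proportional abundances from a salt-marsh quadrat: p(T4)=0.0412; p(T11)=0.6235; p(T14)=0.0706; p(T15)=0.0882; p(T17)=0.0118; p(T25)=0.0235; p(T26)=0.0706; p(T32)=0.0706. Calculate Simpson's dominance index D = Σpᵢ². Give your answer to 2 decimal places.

0.41

D = 0.0412² + 0.6235² + 0.0706² + 0.0882² + 0.0118² + 0.0235² + 0.0706² + 0.0706² = 0.0017 + 0.3888 + 0.0050 + 0.0078 + 0.0001 + 0.0006 + 0.0050 + 0.0050 = 0.4139 (working shown to 4 dp, full precision carried).
To 2 decimal places, D = 0.41.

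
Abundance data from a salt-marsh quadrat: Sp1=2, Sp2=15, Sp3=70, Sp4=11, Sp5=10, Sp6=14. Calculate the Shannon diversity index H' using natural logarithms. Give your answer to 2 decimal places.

1.31

Total N = 2+15+70+11+10+14 = 122, so the proportions are 0.0164, 0.123, 0.5738, 0.0902, 0.082, 0.1148 (working shown to 4 dp, full precision carried).
Each pᵢ ln pᵢ term: 0.0164×(-4.1109)=-0.0674, 0.123×(-2.0960)=-0.2577, 0.5738×(-0.5555)=-0.3187, 0.0902×(-2.4061)=-0.2169, 0.082×(-2.5014)=-0.2050, 0.1148×(-2.1650)=-0.2484.
Sum = -1.3143, so H' = 1.31.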